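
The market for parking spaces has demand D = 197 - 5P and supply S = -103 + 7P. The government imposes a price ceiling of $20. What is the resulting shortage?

Equilibrium price would be P* = 25, so the ceiling at 20 binds.
At P = 20: D = 197 − 5(20) = 97, S = -103 + 7(20) = 37.
Shortage = 97 − 37 = 60.

Shortage = 60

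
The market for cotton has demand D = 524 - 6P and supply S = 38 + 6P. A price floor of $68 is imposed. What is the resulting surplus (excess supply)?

Equilibrium price would be P* = 40.5, so the floor at 68 binds.
At P = 68: D = 116, S = 446.
Surplus = 446 − 116 = 330.

Surplus = 330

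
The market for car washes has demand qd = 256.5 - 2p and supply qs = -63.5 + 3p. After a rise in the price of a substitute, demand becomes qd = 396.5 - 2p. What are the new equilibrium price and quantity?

p' = 92, q' = 212.5

Original equilibrium: p* = 64, q* = 128.5.
New equilibrium: 396.5 - 2p = -63.5 + 3p, so 460 = 5p and p' = 92; q' = 396.5 − 2(92) = 212.5.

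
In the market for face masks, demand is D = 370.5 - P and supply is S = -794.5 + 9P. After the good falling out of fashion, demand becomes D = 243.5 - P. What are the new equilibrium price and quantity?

Original equilibrium: P* = 116.5, Q* = 254.
New equilibrium: 243.5 - P = -794.5 + 9P, so 1038 = 10P and P' = 103.8; Q' = 243.5 − 1(103.8) = 139.7.

P' = 103.8, Q' = 139.7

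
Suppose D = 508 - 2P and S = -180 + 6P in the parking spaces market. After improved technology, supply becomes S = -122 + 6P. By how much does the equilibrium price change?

ΔP = -7.25

Original equilibrium: P* = 86, Q* = 336.
New equilibrium: 508 - 2P = -122 + 6P, so 630 = 8P and P' = 78.75; Q' = 508 − 2(78.75) = 350.5.
Change in price: 78.75 − 86 = -7.25.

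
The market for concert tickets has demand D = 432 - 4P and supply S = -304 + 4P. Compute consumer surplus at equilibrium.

Consumer surplus = 512

Equilibrium: 432 - 4P = -304 + 4P gives P* = 92, Q* = 64.
Demand choke price (D = 0): P = 108.
CS = ½(108 − 92)(64) = 512.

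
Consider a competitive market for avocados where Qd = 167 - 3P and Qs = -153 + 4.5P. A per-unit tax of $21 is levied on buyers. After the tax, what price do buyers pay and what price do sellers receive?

Buyers pay 829/15, sellers receive 514/15

Pre-tax equilibrium: P* = 128/3, Q* = 39.
Tax on buyers shifts demand to Qd = 167 − 3(P + 21) = 104 - 3P.
104 - 3P = -153 + 4.5P gives seller price Ps = 514/15; buyers pay Pb = 514/15 + 21 = 829/15.
New quantity: Q = 167 − 3(829/15) = 1.2.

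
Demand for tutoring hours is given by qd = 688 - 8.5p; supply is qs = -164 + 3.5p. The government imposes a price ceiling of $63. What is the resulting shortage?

Equilibrium price would be p* = 71, so the ceiling at 63 binds.
At p = 63: qd = 688 − 8.5(63) = 152.5, qs = -164 + 3.5(63) = 56.5.
Shortage = 152.5 − 56.5 = 96.

Shortage = 96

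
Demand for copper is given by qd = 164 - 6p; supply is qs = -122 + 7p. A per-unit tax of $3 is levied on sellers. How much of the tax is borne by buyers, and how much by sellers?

Pre-tax equilibrium: p* = 22, q* = 32.
Tax on sellers shifts supply to qs = -122 + 7(p − 3) = -143 + 7p.
164 - 6p = -143 + 7p gives buyer price pb = 307/13; sellers receive ps = 307/13 − 3 = 268/13.
New quantity: q = 164 − 6(307/13) = 290/13.
Buyer burden = 307/13 − 22 = 21/13; seller burden = 22 − 268/13 = 18/13.

Buyers bear 21/13, sellers bear 18/13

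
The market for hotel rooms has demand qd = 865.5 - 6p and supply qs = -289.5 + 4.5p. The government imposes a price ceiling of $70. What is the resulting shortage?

Equilibrium price would be p* = 110, so the ceiling at 70 binds.
At p = 70: qd = 865.5 − 6(70) = 445.5, qs = -289.5 + 4.5(70) = 25.5.
Shortage = 445.5 − 25.5 = 420.

Shortage = 420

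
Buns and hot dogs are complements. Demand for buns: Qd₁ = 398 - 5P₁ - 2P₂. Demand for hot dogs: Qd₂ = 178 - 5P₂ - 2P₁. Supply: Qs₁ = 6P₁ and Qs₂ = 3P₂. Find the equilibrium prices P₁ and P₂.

P₁ = 101/3, P₂ = 83/6

Market 1: 398 - 5P₁ - 2P₂ = 6P₁ → 11P₁ + 2P₂ = 398.
Market 2: 8P₂ + 2P₁ = 178.
Eliminating P₂: 8×(1) − 2×(2) gives 84P₁ = 2828, so P₁ = 101/3.
Back-substitute into (2): P₂ = (178 − 2×101/3) / 8 = 83/6.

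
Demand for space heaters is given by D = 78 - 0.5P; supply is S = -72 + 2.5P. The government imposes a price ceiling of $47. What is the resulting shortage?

Shortage = 9

Equilibrium price would be P* = 50, so the ceiling at 47 binds.
At P = 47: D = 78 − 0.5(47) = 54.5, S = -72 + 2.5(47) = 45.5.
Shortage = 54.5 − 45.5 = 9.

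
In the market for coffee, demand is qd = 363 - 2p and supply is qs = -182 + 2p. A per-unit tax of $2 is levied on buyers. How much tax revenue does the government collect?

Tax revenue = 177

Pre-tax equilibrium: p* = 136.25, q* = 90.5.
Tax on buyers shifts demand to qd = 363 − 2(p + 2) = 359 - 2p.
359 - 2p = -182 + 2p gives seller price ps = 135.25; buyers pay pb = 135.25 + 2 = 137.25.
New quantity: q = 363 − 2(137.25) = 88.5.
Revenue = 2 × 88.5 = 177.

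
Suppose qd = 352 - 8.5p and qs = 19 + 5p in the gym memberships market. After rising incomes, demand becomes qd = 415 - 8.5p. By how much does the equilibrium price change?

Original equilibrium: p* = 74/3, q* = 427/3.
New equilibrium: 415 - 8.5p = 19 + 5p, so 396 = 13.5p and p' = 88/3; q' = 415 − 8.5(88/3) = 497/3.
Change in price: 88/3 − 74/3 = 14/3.

Δp = 14/3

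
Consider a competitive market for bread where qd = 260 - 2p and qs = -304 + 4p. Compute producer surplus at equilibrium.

Producer surplus = 648

Equilibrium: 260 - 2p = -304 + 4p gives p* = 94, q* = 72.
Supply starts at p = 76 (where qs = 0).
PS = ½(94 − 76)(72) = 648.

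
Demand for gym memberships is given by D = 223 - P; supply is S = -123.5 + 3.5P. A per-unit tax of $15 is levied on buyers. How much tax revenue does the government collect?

Tax revenue = 2015

Pre-tax equilibrium: P* = 77, Q* = 146.
Tax on buyers shifts demand to D = 223 − 1(P + 15) = 208 - P.
208 - P = -123.5 + 3.5P gives seller price Ps = 221/3; buyers pay Pb = 221/3 + 15 = 266/3.
New quantity: Q = 223 − 1(266/3) = 403/3.
Revenue = 15 × 403/3 = 2015.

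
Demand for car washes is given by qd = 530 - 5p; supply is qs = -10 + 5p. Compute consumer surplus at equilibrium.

Consumer surplus = 6760

Equilibrium: 530 - 5p = -10 + 5p gives p* = 54, q* = 260.
Demand choke price (qd = 0): p = 106.
CS = ½(106 − 54)(260) = 6760.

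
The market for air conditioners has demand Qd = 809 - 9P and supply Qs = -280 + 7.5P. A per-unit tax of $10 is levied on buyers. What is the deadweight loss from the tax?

Deadweight loss = 2250/11

Pre-tax equilibrium: P* = 66, Q* = 215.
Tax on buyers shifts demand to Qd = 809 − 9(P + 10) = 719 - 9P.
719 - 9P = -280 + 7.5P gives seller price Ps = 666/11; buyers pay Pb = 666/11 + 10 = 776/11.
New quantity: Q = 809 − 9(776/11) = 1915/11.
DWL = ½ × 10 × (215 − 1915/11) = 2250/11.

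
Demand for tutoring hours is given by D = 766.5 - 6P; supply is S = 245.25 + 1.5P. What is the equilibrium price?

Set D = S: 766.5 - 6P = 245.25 + 1.5P.
521.25 = 7.5P, so P* = 69.5.
Q* = 766.5 − 6(69.5) = 349.5.

P* = 69.5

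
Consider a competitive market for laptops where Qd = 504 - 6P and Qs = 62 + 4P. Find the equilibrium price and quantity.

P* = 44.2, Q* = 238.8

Set Qd = Qs: 504 - 6P = 62 + 4P.
442 = 10P, so P* = 44.2.
Q* = 504 − 6(44.2) = 238.8.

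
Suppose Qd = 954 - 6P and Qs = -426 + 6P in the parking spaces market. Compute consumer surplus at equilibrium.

Consumer surplus = 5808

Equilibrium: 954 - 6P = -426 + 6P gives P* = 115, Q* = 264.
Demand choke price (Qd = 0): P = 159.
CS = ½(159 − 115)(264) = 5808.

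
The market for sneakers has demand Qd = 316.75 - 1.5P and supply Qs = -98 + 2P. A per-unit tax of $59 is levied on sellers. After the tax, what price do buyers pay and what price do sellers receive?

Pre-tax equilibrium: P* = 118.5, Q* = 139.
Tax on sellers shifts supply to Qs = -98 + 2(P − 59) = -216 + 2P.
316.75 - 1.5P = -216 + 2P gives buyer price Pb = 2131/14; sellers receive Ps = 2131/14 − 59 = 1305/14.
New quantity: Q = 316.75 − 1.5(2131/14) = 619/7.

Buyers pay 2131/14, sellers receive 1305/14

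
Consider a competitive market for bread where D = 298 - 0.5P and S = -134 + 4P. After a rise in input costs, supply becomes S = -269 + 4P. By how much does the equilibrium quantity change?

ΔQ = -15

Original equilibrium: P* = 96, Q* = 250.
New equilibrium: 298 - 0.5P = -269 + 4P, so 567 = 4.5P and P' = 126; Q' = 298 − 0.5(126) = 235.
Change in quantity: 235 − 250 = -15.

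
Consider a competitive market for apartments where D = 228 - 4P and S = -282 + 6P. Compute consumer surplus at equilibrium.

Consumer surplus = 72

Equilibrium: 228 - 4P = -282 + 6P gives P* = 51, Q* = 24.
Demand choke price (D = 0): P = 57.
CS = ½(57 − 51)(24) = 72.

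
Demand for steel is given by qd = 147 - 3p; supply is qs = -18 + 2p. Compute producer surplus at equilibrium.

Producer surplus = 576

Equilibrium: 147 - 3p = -18 + 2p gives p* = 33, q* = 48.
Supply starts at p = 9 (where qs = 0).
PS = ½(33 − 9)(48) = 576.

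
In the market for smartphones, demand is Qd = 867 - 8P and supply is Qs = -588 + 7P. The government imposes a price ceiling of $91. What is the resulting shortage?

Shortage = 90

Equilibrium price would be P* = 97, so the ceiling at 91 binds.
At P = 91: Qd = 867 − 8(91) = 139, Qs = -588 + 7(91) = 49.
Shortage = 139 − 49 = 90.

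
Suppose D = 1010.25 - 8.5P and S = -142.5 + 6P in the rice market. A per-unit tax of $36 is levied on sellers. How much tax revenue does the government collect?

Tax revenue = 217026/29

Pre-tax equilibrium: P* = 79.5, Q* = 334.5.
Tax on sellers shifts supply to S = -142.5 + 6(P − 36) = -358.5 + 6P.
1010.25 - 8.5P = -358.5 + 6P gives buyer price Pb = 5475/58; sellers receive Ps = 5475/58 − 36 = 3387/58.
New quantity: Q = 1010.25 − 8.5(5475/58) = 12057/58.
Revenue = 36 × 12057/58 = 217026/29.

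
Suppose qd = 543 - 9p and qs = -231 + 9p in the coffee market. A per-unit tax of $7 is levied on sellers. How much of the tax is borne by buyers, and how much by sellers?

Pre-tax equilibrium: p* = 43, q* = 156.
Tax on sellers shifts supply to qs = -231 + 9(p − 7) = -294 + 9p.
543 - 9p = -294 + 9p gives buyer price pb = 46.5; sellers receive ps = 46.5 − 7 = 39.5.
New quantity: q = 543 − 9(46.5) = 124.5.
Buyer burden = 46.5 − 43 = 3.5; seller burden = 43 − 39.5 = 3.5.

Buyers bear $3.5, sellers bear $3.5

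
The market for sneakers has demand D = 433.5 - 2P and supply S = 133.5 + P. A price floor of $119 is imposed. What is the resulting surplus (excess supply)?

Equilibrium price would be P* = 100, so the floor at 119 binds.
At P = 119: D = 195.5, S = 252.5.
Surplus = 252.5 − 195.5 = 57.

Surplus = 57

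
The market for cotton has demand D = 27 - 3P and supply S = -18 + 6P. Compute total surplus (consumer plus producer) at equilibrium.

Equilibrium: 27 - 3P = -18 + 6P gives P* = 5, Q* = 12.
Demand choke price: P = 9; supply starts at P = 3.
CS = ½(9 − 5)(12) = 24; PS = ½(5 − 3)(12) = 12.

Total surplus = 36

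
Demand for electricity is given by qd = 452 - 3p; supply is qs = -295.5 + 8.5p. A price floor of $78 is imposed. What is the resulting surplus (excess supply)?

Surplus = 149.5

Equilibrium price would be p* = 65, so the floor at 78 binds.
At p = 78: qd = 218, qs = 367.5.
Surplus = 367.5 − 218 = 149.5.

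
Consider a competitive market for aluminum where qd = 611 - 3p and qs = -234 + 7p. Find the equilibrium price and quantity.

Set qd = qs: 611 - 3p = -234 + 7p.
845 = 10p, so p* = 84.5.
q* = 611 − 3(84.5) = 357.5.

p* = 84.5, q* = 357.5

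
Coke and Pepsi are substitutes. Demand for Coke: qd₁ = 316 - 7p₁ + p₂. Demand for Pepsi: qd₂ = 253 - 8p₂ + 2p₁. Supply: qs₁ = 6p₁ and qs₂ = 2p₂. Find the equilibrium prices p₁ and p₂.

Market 1: 316 - 7p₁ + p₂ = 6p₁ → 13p₁ - p₂ = 316.
Market 2: 10p₂ - 2p₁ = 253.
Eliminating p₂: 10×(1) + 1×(2) gives 128p₁ = 3413, so p₁ = 26.6640625.
Back-substitute into (2): p₂ = (253 + 2×26.6640625) / 10 = 30.6328125.

p₁ = 26.6640625, p₂ = 30.6328125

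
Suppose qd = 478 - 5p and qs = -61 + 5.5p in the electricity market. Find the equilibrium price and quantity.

Set qd = qs: 478 - 5p = -61 + 5.5p.
539 = 10.5p, so p* = 154/3.
q* = 478 − 5(154/3) = 664/3.

p* = 154/3, q* = 664/3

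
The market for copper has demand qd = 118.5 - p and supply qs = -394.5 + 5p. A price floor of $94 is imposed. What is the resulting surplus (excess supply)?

Surplus = 51

Equilibrium price would be p* = 85.5, so the floor at 94 binds.
At p = 94: qd = 24.5, qs = 75.5.
Surplus = 75.5 − 24.5 = 51.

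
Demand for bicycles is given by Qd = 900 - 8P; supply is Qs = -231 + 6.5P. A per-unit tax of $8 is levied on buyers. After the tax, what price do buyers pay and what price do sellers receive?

Buyers pay 2366/29, sellers receive 2134/29

Pre-tax equilibrium: P* = 78, Q* = 276.
Tax on buyers shifts demand to Qd = 900 − 8(P + 8) = 836 - 8P.
836 - 8P = -231 + 6.5P gives seller price Ps = 2134/29; buyers pay Pb = 2134/29 + 8 = 2366/29.
New quantity: Q = 900 − 8(2366/29) = 7172/29.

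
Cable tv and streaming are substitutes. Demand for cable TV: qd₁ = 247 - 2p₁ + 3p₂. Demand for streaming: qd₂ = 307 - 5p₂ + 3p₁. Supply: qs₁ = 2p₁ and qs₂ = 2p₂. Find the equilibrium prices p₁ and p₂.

p₁ = 2650/19, p₂ = 1969/19

Market 1: 247 - 2p₁ + 3p₂ = 2p₁ → 4p₁ - 3p₂ = 247.
Market 2: 7p₂ - 3p₁ = 307.
Eliminating p₂: 7×(1) + 3×(2) gives 19p₁ = 2650, so p₁ = 2650/19.
Back-substitute into (2): p₂ = (307 + 3×2650/19) / 7 = 1969/19.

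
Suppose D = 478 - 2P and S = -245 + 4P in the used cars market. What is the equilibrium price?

P* = 120.5

Set D = S: 478 - 2P = -245 + 4P.
723 = 6P, so P* = 120.5.
Q* = 478 − 2(120.5) = 237.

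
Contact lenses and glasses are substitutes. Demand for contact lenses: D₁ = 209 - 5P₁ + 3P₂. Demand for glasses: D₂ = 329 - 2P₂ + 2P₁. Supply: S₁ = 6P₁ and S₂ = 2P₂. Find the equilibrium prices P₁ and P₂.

Market 1: 209 - 5P₁ + 3P₂ = 6P₁ → 11P₁ - 3P₂ = 209.
Market 2: 4P₂ - 2P₁ = 329.
Eliminating P₂: 4×(1) + 3×(2) gives 38P₁ = 1823, so P₁ = 1823/38.
Back-substitute into (2): P₂ = (329 + 2×1823/38) / 4 = 4037/38.

P₁ = 1823/38, P₂ = 4037/38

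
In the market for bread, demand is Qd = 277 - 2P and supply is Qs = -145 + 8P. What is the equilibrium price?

P* = 42.2

Set Qd = Qs: 277 - 2P = -145 + 8P.
422 = 10P, so P* = 42.2.
Q* = 277 − 2(42.2) = 192.6.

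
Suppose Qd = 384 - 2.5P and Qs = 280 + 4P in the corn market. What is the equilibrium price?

P* = 16

Set Qd = Qs: 384 - 2.5P = 280 + 4P.
104 = 6.5P, so P* = 16.
Q* = 384 − 2.5(16) = 344.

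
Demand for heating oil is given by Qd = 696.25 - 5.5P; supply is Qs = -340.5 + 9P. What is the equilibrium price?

P* = 71.5

Set Qd = Qs: 696.25 - 5.5P = -340.5 + 9P.
1036.75 = 14.5P, so P* = 71.5.
Q* = 696.25 − 5.5(71.5) = 303.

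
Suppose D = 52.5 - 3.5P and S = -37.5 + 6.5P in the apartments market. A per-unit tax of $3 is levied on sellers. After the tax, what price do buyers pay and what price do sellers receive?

Buyers pay $10.95, sellers receive $7.95

Pre-tax equilibrium: P* = 9, Q* = 21.
Tax on sellers shifts supply to S = -37.5 + 6.5(P − 3) = -57 + 6.5P.
52.5 - 3.5P = -57 + 6.5P gives buyer price Pb = 10.95; sellers receive Ps = 10.95 − 3 = 7.95.
New quantity: Q = 52.5 − 3.5(10.95) = 14.175.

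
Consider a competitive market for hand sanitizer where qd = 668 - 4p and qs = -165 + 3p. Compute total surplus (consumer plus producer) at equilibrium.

Equilibrium: 668 - 4p = -165 + 3p gives p* = 119, q* = 192.
Demand choke price: p = 167; supply starts at p = 55.
CS = ½(167 − 119)(192) = 4608; PS = ½(119 − 55)(192) = 6144.

Total surplus = 10752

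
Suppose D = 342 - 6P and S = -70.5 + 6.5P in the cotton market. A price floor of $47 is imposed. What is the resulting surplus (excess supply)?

Surplus = 175

Equilibrium price would be P* = 33, so the floor at 47 binds.
At P = 47: D = 60, S = 235.
Surplus = 235 − 60 = 175.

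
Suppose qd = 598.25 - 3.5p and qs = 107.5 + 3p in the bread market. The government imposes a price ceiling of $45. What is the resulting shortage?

Shortage = 198.25

Equilibrium price would be p* = 75.5, so the ceiling at 45 binds.
At p = 45: qd = 598.25 − 3.5(45) = 440.75, qs = 107.5 + 3(45) = 242.5.
Shortage = 440.75 − 242.5 = 198.25.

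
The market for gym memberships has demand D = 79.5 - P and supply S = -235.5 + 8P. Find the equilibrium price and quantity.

Set D = S: 79.5 - P = -235.5 + 8P.
315 = 9P, so P* = 35.
Q* = 79.5 − 1(35) = 44.5.

P* = 35, Q* = 44.5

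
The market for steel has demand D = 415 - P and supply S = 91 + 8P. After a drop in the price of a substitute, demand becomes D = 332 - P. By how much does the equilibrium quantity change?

Original equilibrium: P* = 36, Q* = 379.
New equilibrium: 332 - P = 91 + 8P, so 241 = 9P and P' = 241/9; Q' = 332 − 1(241/9) = 2747/9.
Change in quantity: 2747/9 − 379 = -664/9.

ΔQ = -664/9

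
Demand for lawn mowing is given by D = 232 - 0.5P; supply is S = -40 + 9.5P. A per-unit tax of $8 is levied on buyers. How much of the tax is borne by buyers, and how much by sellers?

Buyers bear $7.6, sellers bear $0.4

Pre-tax equilibrium: P* = 27.2, Q* = 218.4.
Tax on buyers shifts demand to D = 232 − 0.5(P + 8) = 228 - 0.5P.
228 - 0.5P = -40 + 9.5P gives seller price Ps = 26.8; buyers pay Pb = 26.8 + 8 = 34.8.
New quantity: Q = 232 − 0.5(34.8) = 214.6.
Buyer burden = 34.8 − 27.2 = 7.6; seller burden = 27.2 − 26.8 = 0.4.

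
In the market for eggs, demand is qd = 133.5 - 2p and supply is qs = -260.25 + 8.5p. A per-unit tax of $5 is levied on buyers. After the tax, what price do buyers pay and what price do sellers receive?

Buyers pay 1745/42, sellers receive 1535/42

Pre-tax equilibrium: p* = 37.5, q* = 58.5.
Tax on buyers shifts demand to qd = 133.5 − 2(p + 5) = 123.5 - 2p.
123.5 - 2p = -260.25 + 8.5p gives seller price ps = 1535/42; buyers pay pb = 1535/42 + 5 = 1745/42.
New quantity: q = 133.5 − 2(1745/42) = 2117/42.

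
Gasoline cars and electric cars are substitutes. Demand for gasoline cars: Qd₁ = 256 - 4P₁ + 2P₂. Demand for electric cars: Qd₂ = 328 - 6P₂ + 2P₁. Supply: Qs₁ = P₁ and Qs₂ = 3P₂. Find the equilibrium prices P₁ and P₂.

P₁ = 2960/41, P₂ = 2152/41

Market 1: 256 - 4P₁ + 2P₂ = P₁ → 5P₁ - 2P₂ = 256.
Market 2: 9P₂ - 2P₁ = 328.
Eliminating P₂: 9×(1) + 2×(2) gives 41P₁ = 2960, so P₁ = 2960/41.
Back-substitute into (2): P₂ = (328 + 2×2960/41) / 9 = 2152/41.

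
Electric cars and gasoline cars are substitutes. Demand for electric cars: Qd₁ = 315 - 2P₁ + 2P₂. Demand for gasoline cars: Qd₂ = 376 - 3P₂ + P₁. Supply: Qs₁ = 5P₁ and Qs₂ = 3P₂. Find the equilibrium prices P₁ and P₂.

P₁ = 66.05, P₂ = 73.675

Market 1: 315 - 2P₁ + 2P₂ = 5P₁ → 7P₁ - 2P₂ = 315.
Market 2: 6P₂ - P₁ = 376.
Eliminating P₂: 6×(1) + 2×(2) gives 40P₁ = 2642, so P₁ = 66.05.
Back-substitute into (2): P₂ = (376 + 1×66.05) / 6 = 73.675.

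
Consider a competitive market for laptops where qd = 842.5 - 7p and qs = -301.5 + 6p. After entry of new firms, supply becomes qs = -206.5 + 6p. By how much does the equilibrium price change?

Original equilibrium: p* = 88, q* = 226.5.
New equilibrium: 842.5 - 7p = -206.5 + 6p, so 1049 = 13p and p' = 1049/13; q' = 842.5 − 7(1049/13) = 7219/26.
Change in price: 1049/13 − 88 = -95/13.

Δp = -95/13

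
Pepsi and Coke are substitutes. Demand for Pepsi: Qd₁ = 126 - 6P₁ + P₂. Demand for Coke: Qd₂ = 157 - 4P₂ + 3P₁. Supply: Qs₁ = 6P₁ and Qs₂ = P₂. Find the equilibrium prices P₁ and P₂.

Market 1: 126 - 6P₁ + P₂ = 6P₁ → 12P₁ - P₂ = 126.
Market 2: 5P₂ - 3P₁ = 157.
Eliminating P₂: 5×(1) + 1×(2) gives 57P₁ = 787, so P₁ = 787/57.
Back-substitute into (2): P₂ = (157 + 3×787/57) / 5 = 754/19.

P₁ = 787/57, P₂ = 754/19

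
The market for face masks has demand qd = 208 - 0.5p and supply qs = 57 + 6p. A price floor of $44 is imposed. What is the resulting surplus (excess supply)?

Surplus = 135

Equilibrium price would be p* = 302/13, so the floor at 44 binds.
At p = 44: qd = 186, qs = 321.
Surplus = 321 − 186 = 135.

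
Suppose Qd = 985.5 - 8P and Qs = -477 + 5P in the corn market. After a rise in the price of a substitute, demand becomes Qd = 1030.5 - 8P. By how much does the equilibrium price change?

Original equilibrium: P* = 112.5, Q* = 85.5.
New equilibrium: 1030.5 - 8P = -477 + 5P, so 1507.5 = 13P and P' = 3015/26; Q' = 1030.5 − 8(3015/26) = 2673/26.
Change in price: 3015/26 − 112.5 = 45/13.

ΔP = 45/13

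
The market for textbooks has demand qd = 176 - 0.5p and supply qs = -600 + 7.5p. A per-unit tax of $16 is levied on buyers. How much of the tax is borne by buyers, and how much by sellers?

Pre-tax equilibrium: p* = 97, q* = 127.5.
Tax on buyers shifts demand to qd = 176 − 0.5(p + 16) = 168 - 0.5p.
168 - 0.5p = -600 + 7.5p gives seller price ps = 96; buyers pay pb = 96 + 16 = 112.
New quantity: q = 176 − 0.5(112) = 120.
Buyer burden = 112 − 97 = 15; seller burden = 97 − 96 = 1.

Buyers bear $15, sellers bear $1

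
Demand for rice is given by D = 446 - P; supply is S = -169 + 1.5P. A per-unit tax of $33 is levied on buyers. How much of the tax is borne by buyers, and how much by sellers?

Pre-tax equilibrium: P* = 246, Q* = 200.
Tax on buyers shifts demand to D = 446 − 1(P + 33) = 413 - P.
413 - P = -169 + 1.5P gives seller price Ps = 232.8; buyers pay Pb = 232.8 + 33 = 265.8.
New quantity: Q = 446 − 1(265.8) = 180.2.
Buyer burden = 265.8 − 246 = 19.8; seller burden = 246 − 232.8 = 13.2.

Buyers bear $19.8, sellers bear $13.2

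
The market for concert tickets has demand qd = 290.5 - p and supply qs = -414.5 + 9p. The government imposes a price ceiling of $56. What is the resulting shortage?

Shortage = 145

Equilibrium price would be p* = 70.5, so the ceiling at 56 binds.
At p = 56: qd = 290.5 − 1(56) = 234.5, qs = -414.5 + 9(56) = 89.5.
Shortage = 234.5 − 89.5 = 145.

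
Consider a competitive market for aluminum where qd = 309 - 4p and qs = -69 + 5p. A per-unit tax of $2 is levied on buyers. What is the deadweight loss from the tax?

Deadweight loss = 40/9

Pre-tax equilibrium: p* = 42, q* = 141.
Tax on buyers shifts demand to qd = 309 − 4(p + 2) = 301 - 4p.
301 - 4p = -69 + 5p gives seller price ps = 370/9; buyers pay pb = 370/9 + 2 = 388/9.
New quantity: q = 309 − 4(388/9) = 1229/9.
DWL = ½ × 2 × (141 − 1229/9) = 40/9.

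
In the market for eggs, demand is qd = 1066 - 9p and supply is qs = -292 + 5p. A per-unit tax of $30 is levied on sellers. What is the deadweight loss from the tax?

Pre-tax equilibrium: p* = 97, q* = 193.
Tax on sellers shifts supply to qs = -292 + 5(p − 30) = -442 + 5p.
1066 - 9p = -442 + 5p gives buyer price pb = 754/7; sellers receive ps = 754/7 − 30 = 544/7.
New quantity: q = 1066 − 9(754/7) = 676/7.
DWL = ½ × 30 × (193 − 676/7) = 10125/7.

Deadweight loss = 10125/7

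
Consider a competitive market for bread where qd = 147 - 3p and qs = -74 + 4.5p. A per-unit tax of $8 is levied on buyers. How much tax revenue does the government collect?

Tax revenue = 353.6

Pre-tax equilibrium: p* = 442/15, q* = 58.6.
Tax on buyers shifts demand to qd = 147 − 3(p + 8) = 123 - 3p.
123 - 3p = -74 + 4.5p gives seller price ps = 394/15; buyers pay pb = 394/15 + 8 = 514/15.
New quantity: q = 147 − 3(514/15) = 44.2.
Revenue = 8 × 44.2 = 353.6.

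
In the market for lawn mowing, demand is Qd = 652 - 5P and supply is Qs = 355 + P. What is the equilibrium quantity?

Q* = 404.5

Set Qd = Qs: 652 - 5P = 355 + P.
297 = 6P, so P* = 49.5.
Q* = 652 − 5(49.5) = 404.5.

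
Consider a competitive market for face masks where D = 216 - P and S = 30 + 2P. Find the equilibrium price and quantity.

Set D = S: 216 - P = 30 + 2P.
186 = 3P, so P* = 62.
Q* = 216 − 1(62) = 154.

P* = 62, Q* = 154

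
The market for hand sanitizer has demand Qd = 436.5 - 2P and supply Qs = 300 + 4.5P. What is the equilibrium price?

P* = 21

Set Qd = Qs: 436.5 - 2P = 300 + 4.5P.
136.5 = 6.5P, so P* = 21.
Q* = 436.5 − 2(21) = 394.5.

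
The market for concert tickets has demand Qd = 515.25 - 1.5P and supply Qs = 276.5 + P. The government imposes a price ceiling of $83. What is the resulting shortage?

Shortage = 31.25

Equilibrium price would be P* = 95.5, so the ceiling at 83 binds.
At P = 83: Qd = 515.25 − 1.5(83) = 390.75, Qs = 276.5 + 1(83) = 359.5.
Shortage = 390.75 − 359.5 = 31.25.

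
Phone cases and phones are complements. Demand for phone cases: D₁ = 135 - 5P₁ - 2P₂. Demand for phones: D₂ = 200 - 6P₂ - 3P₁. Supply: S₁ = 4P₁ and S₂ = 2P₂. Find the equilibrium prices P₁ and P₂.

P₁ = 340/33, P₂ = 465/22

Market 1: 135 - 5P₁ - 2P₂ = 4P₁ → 9P₁ + 2P₂ = 135.
Market 2: 8P₂ + 3P₁ = 200.
Eliminating P₂: 8×(1) − 2×(2) gives 66P₁ = 680, so P₁ = 340/33.
Back-substitute into (2): P₂ = (200 − 3×340/33) / 8 = 465/22.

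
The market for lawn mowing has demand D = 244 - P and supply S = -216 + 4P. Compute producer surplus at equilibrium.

Producer surplus = 2888

Equilibrium: 244 - P = -216 + 4P gives P* = 92, Q* = 152.
Supply starts at P = 54 (where S = 0).
PS = ½(92 − 54)(152) = 2888.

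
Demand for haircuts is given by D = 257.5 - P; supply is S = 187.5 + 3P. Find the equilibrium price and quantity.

P* = 17.5, Q* = 240

Set D = S: 257.5 - P = 187.5 + 3P.
70 = 4P, so P* = 17.5.
Q* = 257.5 − 1(17.5) = 240.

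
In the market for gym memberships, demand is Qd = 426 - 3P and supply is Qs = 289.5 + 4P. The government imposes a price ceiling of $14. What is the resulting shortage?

Equilibrium price would be P* = 19.5, so the ceiling at 14 binds.
At P = 14: Qd = 426 − 3(14) = 384, Qs = 289.5 + 4(14) = 345.5.
Shortage = 384 − 345.5 = 38.5.

Shortage = 38.5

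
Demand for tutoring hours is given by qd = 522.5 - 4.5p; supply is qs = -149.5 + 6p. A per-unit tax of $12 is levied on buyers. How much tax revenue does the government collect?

Pre-tax equilibrium: p* = 64, q* = 234.5.
Tax on buyers shifts demand to qd = 522.5 − 4.5(p + 12) = 468.5 - 4.5p.
468.5 - 4.5p = -149.5 + 6p gives seller price ps = 412/7; buyers pay pb = 412/7 + 12 = 496/7.
New quantity: q = 522.5 − 4.5(496/7) = 2851/14.
Revenue = 12 × 2851/14 = 17106/7.

Tax revenue = 17106/7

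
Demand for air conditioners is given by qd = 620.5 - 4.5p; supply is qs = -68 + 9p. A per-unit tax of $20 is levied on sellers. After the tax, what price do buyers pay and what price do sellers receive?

Buyers pay 193/3, sellers receive 133/3

Pre-tax equilibrium: p* = 51, q* = 391.
Tax on sellers shifts supply to qs = -68 + 9(p − 20) = -248 + 9p.
620.5 - 4.5p = -248 + 9p gives buyer price pb = 193/3; sellers receive ps = 193/3 − 20 = 133/3.
New quantity: q = 620.5 − 4.5(193/3) = 331.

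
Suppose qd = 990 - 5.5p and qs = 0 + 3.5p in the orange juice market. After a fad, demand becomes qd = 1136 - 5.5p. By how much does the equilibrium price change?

Original equilibrium: p* = 110, q* = 385.
New equilibrium: 1136 - 5.5p = 0 + 3.5p, so 1136 = 9p and p' = 1136/9; q' = 1136 − 5.5(1136/9) = 3976/9.
Change in price: 1136/9 − 110 = 146/9.

Δp = 146/9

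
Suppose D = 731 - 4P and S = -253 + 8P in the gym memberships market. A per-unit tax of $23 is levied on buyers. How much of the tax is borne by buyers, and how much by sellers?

Pre-tax equilibrium: P* = 82, Q* = 403.
Tax on buyers shifts demand to D = 731 − 4(P + 23) = 639 - 4P.
639 - 4P = -253 + 8P gives seller price Ps = 223/3; buyers pay Pb = 223/3 + 23 = 292/3.
New quantity: Q = 731 − 4(292/3) = 1025/3.
Buyer burden = 292/3 − 82 = 46/3; seller burden = 82 − 223/3 = 23/3.

Buyers bear 46/3, sellers bear 23/3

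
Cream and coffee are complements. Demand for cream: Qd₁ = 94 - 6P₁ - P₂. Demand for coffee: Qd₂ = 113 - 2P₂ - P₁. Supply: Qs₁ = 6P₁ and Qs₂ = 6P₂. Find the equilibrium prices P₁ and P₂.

Market 1: 94 - 6P₁ - P₂ = 6P₁ → 12P₁ + P₂ = 94.
Market 2: 8P₂ + P₁ = 113.
Eliminating P₂: 8×(1) − 1×(2) gives 95P₁ = 639, so P₁ = 639/95.
Back-substitute into (2): P₂ = (113 − 1×639/95) / 8 = 1262/95.

P₁ = 639/95, P₂ = 1262/95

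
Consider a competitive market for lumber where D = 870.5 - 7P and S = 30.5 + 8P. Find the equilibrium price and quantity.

P* = 56, Q* = 478.5

Set D = S: 870.5 - 7P = 30.5 + 8P.
840 = 15P, so P* = 56.
Q* = 870.5 − 7(56) = 478.5.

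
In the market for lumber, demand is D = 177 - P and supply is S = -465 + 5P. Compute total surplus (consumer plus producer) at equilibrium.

Total surplus = 2940

Equilibrium: 177 - P = -465 + 5P gives P* = 107, Q* = 70.
Demand choke price: P = 177; supply starts at P = 93.
CS = ½(177 − 107)(70) = 2450; PS = ½(107 − 93)(70) = 490.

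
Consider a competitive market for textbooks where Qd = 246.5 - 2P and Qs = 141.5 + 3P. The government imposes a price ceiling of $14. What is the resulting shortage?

Shortage = 35

Equilibrium price would be P* = 21, so the ceiling at 14 binds.
At P = 14: Qd = 246.5 − 2(14) = 218.5, Qs = 141.5 + 3(14) = 183.5.
Shortage = 218.5 − 183.5 = 35.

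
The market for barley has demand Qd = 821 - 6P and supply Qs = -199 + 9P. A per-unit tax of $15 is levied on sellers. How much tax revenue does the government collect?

Pre-tax equilibrium: P* = 68, Q* = 413.
Tax on sellers shifts supply to Qs = -199 + 9(P − 15) = -334 + 9P.
821 - 6P = -334 + 9P gives buyer price Pb = 77; sellers receive Ps = 77 − 15 = 62.
New quantity: Q = 821 − 6(77) = 359.
Revenue = 15 × 359 = 5385.

Tax revenue = 5385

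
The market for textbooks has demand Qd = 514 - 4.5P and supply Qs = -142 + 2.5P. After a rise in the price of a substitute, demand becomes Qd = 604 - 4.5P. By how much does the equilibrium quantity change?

Original equilibrium: P* = 656/7, Q* = 646/7.
New equilibrium: 604 - 4.5P = -142 + 2.5P, so 746 = 7P and P' = 746/7; Q' = 604 − 4.5(746/7) = 871/7.
Change in quantity: 871/7 − 646/7 = 225/7.

ΔQ = 225/7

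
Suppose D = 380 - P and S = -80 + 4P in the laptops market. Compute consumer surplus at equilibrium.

Consumer surplus = 41472

Equilibrium: 380 - P = -80 + 4P gives P* = 92, Q* = 288.
Demand choke price (D = 0): P = 380.
CS = ½(380 − 92)(288) = 41472.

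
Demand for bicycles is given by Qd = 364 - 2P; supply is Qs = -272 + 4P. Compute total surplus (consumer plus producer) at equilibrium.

Total surplus = 8664

Equilibrium: 364 - 2P = -272 + 4P gives P* = 106, Q* = 152.
Demand choke price: P = 182; supply starts at P = 68.
CS = ½(182 − 106)(152) = 5776; PS = ½(106 − 68)(152) = 2888.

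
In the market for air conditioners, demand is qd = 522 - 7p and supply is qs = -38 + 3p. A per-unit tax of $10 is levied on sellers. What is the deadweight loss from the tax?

Pre-tax equilibrium: p* = 56, q* = 130.
Tax on sellers shifts supply to qs = -38 + 3(p − 10) = -68 + 3p.
522 - 7p = -68 + 3p gives buyer price pb = 59; sellers receive ps = 59 − 10 = 49.
New quantity: q = 522 − 7(59) = 109.
DWL = ½ × 10 × (130 − 109) = 105.

Deadweight loss = 105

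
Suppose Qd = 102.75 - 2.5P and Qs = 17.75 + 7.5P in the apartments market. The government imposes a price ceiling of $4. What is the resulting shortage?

Equilibrium price would be P* = 8.5, so the ceiling at 4 binds.
At P = 4: Qd = 102.75 − 2.5(4) = 92.75, Qs = 17.75 + 7.5(4) = 47.75.
Shortage = 92.75 − 47.75 = 45.

Shortage = 45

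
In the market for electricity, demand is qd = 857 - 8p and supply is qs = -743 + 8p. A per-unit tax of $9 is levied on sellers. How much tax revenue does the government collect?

Pre-tax equilibrium: p* = 100, q* = 57.
Tax on sellers shifts supply to qs = -743 + 8(p − 9) = -815 + 8p.
857 - 8p = -815 + 8p gives buyer price pb = 104.5; sellers receive ps = 104.5 − 9 = 95.5.
New quantity: q = 857 − 8(104.5) = 21.
Revenue = 9 × 21 = 189.

Tax revenue = 189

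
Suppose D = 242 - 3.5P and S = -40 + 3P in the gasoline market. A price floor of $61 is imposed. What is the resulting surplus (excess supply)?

Equilibrium price would be P* = 564/13, so the floor at 61 binds.
At P = 61: D = 28.5, S = 143.
Surplus = 143 − 28.5 = 114.5.

Surplus = 114.5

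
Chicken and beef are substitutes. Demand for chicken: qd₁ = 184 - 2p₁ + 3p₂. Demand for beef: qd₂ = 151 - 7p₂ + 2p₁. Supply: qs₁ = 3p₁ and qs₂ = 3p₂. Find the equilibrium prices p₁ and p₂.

Market 1: 184 - 2p₁ + 3p₂ = 3p₁ → 5p₁ - 3p₂ = 184.
Market 2: 10p₂ - 2p₁ = 151.
Eliminating p₂: 10×(1) + 3×(2) gives 44p₁ = 2293, so p₁ = 2293/44.
Back-substitute into (2): p₂ = (151 + 2×2293/44) / 10 = 1123/44.

p₁ = 2293/44, p₂ = 1123/44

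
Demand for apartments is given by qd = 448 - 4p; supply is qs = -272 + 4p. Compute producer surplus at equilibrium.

Producer surplus = 968

Equilibrium: 448 - 4p = -272 + 4p gives p* = 90, q* = 88.
Supply starts at p = 68 (where qs = 0).
PS = ½(90 − 68)(88) = 968.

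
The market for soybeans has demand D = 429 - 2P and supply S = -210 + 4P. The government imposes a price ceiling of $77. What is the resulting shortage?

Equilibrium price would be P* = 106.5, so the ceiling at 77 binds.
At P = 77: D = 429 − 2(77) = 275, S = -210 + 4(77) = 98.
Shortage = 275 − 98 = 177.

Shortage = 177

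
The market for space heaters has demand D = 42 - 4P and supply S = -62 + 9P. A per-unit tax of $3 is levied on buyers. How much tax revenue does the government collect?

Tax revenue = 66/13

Pre-tax equilibrium: P* = 8, Q* = 10.
Tax on buyers shifts demand to D = 42 − 4(P + 3) = 30 - 4P.
30 - 4P = -62 + 9P gives seller price Ps = 92/13; buyers pay Pb = 92/13 + 3 = 131/13.
New quantity: Q = 42 − 4(131/13) = 22/13.
Revenue = 3 × 22/13 = 66/13.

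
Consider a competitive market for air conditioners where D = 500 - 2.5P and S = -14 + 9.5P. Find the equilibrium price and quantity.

Set D = S: 500 - 2.5P = -14 + 9.5P.
514 = 12P, so P* = 257/6.
Q* = 500 − 2.5(257/6) = 4715/12.

P* = 257/6, Q* = 4715/12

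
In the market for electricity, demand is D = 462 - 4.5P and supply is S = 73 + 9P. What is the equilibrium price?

Set D = S: 462 - 4.5P = 73 + 9P.
389 = 13.5P, so P* = 778/27.
Q* = 462 − 4.5(778/27) = 997/3.

P* = 778/27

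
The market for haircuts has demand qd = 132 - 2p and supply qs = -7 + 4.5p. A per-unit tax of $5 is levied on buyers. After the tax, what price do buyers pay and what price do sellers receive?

Pre-tax equilibrium: p* = 278/13, q* = 1160/13.
Tax on buyers shifts demand to qd = 132 − 2(p + 5) = 122 - 2p.
122 - 2p = -7 + 4.5p gives seller price ps = 258/13; buyers pay pb = 258/13 + 5 = 323/13.
New quantity: q = 132 − 2(323/13) = 1070/13.

Buyers pay 323/13, sellers receive 258/13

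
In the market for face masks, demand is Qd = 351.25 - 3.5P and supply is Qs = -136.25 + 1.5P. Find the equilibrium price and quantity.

P* = 97.5, Q* = 10

Set Qd = Qs: 351.25 - 3.5P = -136.25 + 1.5P.
487.5 = 5P, so P* = 97.5.
Q* = 351.25 − 3.5(97.5) = 10.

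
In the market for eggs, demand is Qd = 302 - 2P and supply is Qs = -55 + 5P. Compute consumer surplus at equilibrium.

Consumer surplus = 10000

Equilibrium: 302 - 2P = -55 + 5P gives P* = 51, Q* = 200.
Demand choke price (Qd = 0): P = 151.
CS = ½(151 − 51)(200) = 10000.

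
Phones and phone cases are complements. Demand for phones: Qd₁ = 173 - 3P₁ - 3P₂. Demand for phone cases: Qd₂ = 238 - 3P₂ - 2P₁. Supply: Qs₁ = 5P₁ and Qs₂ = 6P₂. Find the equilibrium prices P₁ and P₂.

Market 1: 173 - 3P₁ - 3P₂ = 5P₁ → 8P₁ + 3P₂ = 173.
Market 2: 9P₂ + 2P₁ = 238.
Eliminating P₂: 9×(1) − 3×(2) gives 66P₁ = 843, so P₁ = 281/22.
Back-substitute into (2): P₂ = (238 − 2×281/22) / 9 = 779/33.

P₁ = 281/22, P₂ = 779/33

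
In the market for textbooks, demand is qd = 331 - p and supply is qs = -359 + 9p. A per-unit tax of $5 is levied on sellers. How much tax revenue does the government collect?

Tax revenue = 1287.5

Pre-tax equilibrium: p* = 69, q* = 262.
Tax on sellers shifts supply to qs = -359 + 9(p − 5) = -404 + 9p.
331 - p = -404 + 9p gives buyer price pb = 73.5; sellers receive ps = 73.5 − 5 = 68.5.
New quantity: q = 331 − 1(73.5) = 257.5.
Revenue = 5 × 257.5 = 1287.5.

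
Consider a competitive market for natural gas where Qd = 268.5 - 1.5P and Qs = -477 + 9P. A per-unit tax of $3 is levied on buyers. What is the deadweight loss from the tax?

Deadweight loss = 81/14

Pre-tax equilibrium: P* = 71, Q* = 162.
Tax on buyers shifts demand to Qd = 268.5 − 1.5(P + 3) = 264 - 1.5P.
264 - 1.5P = -477 + 9P gives seller price Ps = 494/7; buyers pay Pb = 494/7 + 3 = 515/7.
New quantity: Q = 268.5 − 1.5(515/7) = 1107/7.
DWL = ½ × 3 × (162 − 1107/7) = 81/14.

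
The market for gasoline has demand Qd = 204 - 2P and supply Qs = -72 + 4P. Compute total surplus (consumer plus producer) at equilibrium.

Total surplus = 4704

Equilibrium: 204 - 2P = -72 + 4P gives P* = 46, Q* = 112.
Demand choke price: P = 102; supply starts at P = 18.
CS = ½(102 − 46)(112) = 3136; PS = ½(46 − 18)(112) = 1568.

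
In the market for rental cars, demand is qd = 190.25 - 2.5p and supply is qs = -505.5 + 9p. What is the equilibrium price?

Set qd = qs: 190.25 - 2.5p = -505.5 + 9p.
695.75 = 11.5p, so p* = 60.5.
q* = 190.25 − 2.5(60.5) = 39.

p* = 60.5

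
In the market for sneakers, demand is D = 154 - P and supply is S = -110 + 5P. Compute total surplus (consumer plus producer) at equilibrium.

Equilibrium: 154 - P = -110 + 5P gives P* = 44, Q* = 110.
Demand choke price: P = 154; supply starts at P = 22.
CS = ½(154 − 44)(110) = 6050; PS = ½(44 − 22)(110) = 1210.

Total surplus = 7260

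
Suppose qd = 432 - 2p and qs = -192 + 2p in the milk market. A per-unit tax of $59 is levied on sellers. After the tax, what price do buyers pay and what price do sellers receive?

Buyers pay $185.5, sellers receive $126.5

Pre-tax equilibrium: p* = 156, q* = 120.
Tax on sellers shifts supply to qs = -192 + 2(p − 59) = -310 + 2p.
432 - 2p = -310 + 2p gives buyer price pb = 185.5; sellers receive ps = 185.5 − 59 = 126.5.
New quantity: q = 432 − 2(185.5) = 61.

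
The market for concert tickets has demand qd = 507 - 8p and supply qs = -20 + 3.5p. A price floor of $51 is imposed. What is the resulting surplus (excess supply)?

Equilibrium price would be p* = 1054/23, so the floor at 51 binds.
At p = 51: qd = 99, qs = 158.5.
Surplus = 158.5 − 99 = 59.5.

Surplus = 59.5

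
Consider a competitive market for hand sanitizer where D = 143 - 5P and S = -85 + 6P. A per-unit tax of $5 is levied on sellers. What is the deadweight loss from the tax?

Deadweight loss = 375/11

Pre-tax equilibrium: P* = 228/11, Q* = 433/11.
Tax on sellers shifts supply to S = -85 + 6(P − 5) = -115 + 6P.
143 - 5P = -115 + 6P gives buyer price Pb = 258/11; sellers receive Ps = 258/11 − 5 = 203/11.
New quantity: Q = 143 − 5(258/11) = 283/11.
DWL = ½ × 5 × (433/11 − 283/11) = 375/11.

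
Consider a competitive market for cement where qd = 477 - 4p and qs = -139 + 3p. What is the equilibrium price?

p* = 88

Set qd = qs: 477 - 4p = -139 + 3p.
616 = 7p, so p* = 88.
q* = 477 − 4(88) = 125.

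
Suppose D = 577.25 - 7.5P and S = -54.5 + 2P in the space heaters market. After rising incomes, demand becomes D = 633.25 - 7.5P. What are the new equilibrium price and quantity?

Original equilibrium: P* = 66.5, Q* = 78.5.
New equilibrium: 633.25 - 7.5P = -54.5 + 2P, so 687.75 = 9.5P and P' = 2751/38; Q' = 633.25 − 7.5(2751/38) = 3431/38.

P' = 2751/38, Q' = 3431/38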